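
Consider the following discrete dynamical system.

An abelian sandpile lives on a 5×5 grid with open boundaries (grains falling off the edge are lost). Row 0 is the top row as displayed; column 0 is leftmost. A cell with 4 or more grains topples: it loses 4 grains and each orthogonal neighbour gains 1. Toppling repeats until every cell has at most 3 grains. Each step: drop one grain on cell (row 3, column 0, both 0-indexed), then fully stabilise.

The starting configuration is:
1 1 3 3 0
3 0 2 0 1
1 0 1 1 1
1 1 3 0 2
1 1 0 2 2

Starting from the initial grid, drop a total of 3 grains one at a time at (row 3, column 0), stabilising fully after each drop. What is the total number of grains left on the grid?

k=0  1 1 3 3 0
3 0 2 0 1
1 0 1 1 1
1 1 3 0 2
1 1 0 2 2
k=1  1 1 3 3 0
3 0 2 0 1
1 0 1 1 1
2 1 3 0 2
1 1 0 2 2
k=2  1 1 3 3 0
3 0 2 0 1
1 0 1 1 1
3 1 3 0 2
1 1 0 2 2
k=3  1 1 3 3 0
3 0 2 0 1
2 0 1 1 1
0 2 3 0 2
2 1 0 2 2

33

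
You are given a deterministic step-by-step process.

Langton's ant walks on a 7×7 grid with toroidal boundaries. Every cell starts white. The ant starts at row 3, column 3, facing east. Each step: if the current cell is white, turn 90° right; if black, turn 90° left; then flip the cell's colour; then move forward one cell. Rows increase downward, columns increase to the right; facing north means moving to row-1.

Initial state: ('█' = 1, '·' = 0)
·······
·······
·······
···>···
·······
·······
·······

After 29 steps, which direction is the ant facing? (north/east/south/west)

[0] ·······
·······
·······
···>···
·······
·······
·······
[1] ·······
·······
·······
···█···
···v···
·······
·······
[2] ·······
·······
·······
···█···
··<█···
·······
·······
[3] ·······
·······
·······
··^█···
··██···
·······
·······
[4] ·······
·······
·······
··█>···
··██···
·······
·······
[5] ·······
·······
···^···
··█····
··██···
·······
·······
[6] ·······
·······
···█>··
··█····
··██···
·······
·······
[7] ·······
·······
···██··
··█·v··
··██···
·······
·······
[8] ·······
·······
···██··
··█<█··
··██···
·······
·······
[9] ·······
·······
···^█··
··███··
··██···
·······
·······
[10] ·······
·······
··<·█··
··███··
··██···
·······
·······
[11] ·······
··^····
··█·█··
··███··
··██···
·······
·······
[12] ·······
··█>···
··█·█··
··███··
··██···
·······
·······
[13] ·······
··██···
··█v█··
··███··
··██···
·······
·······
[14] ·······
··██···
··<██··
··███··
··██···
·······
·······
[15] ·······
··██···
···██··
··v██··
··██···
·······
·······
[16] ·······
··██···
···██··
···>█··
··██···
·······
·······
[17] ·······
··██···
···^█··
····█··
··██···
·······
·······
[18] ·······
··██···
··<·█··
····█··
··██···
·······
·······
[19] ·······
··^█···
··█·█··
····█··
··██···
·······
·······
[20] ·······
·<·█···
··█·█··
····█··
··██···
·······
·······
[21] ·^·····
·█·█···
··█·█··
····█··
··██···
·······
·······
[22] ·█>····
·█·█···
··█·█··
····█··
··██···
·······
·······
[23] ·██····
·█v█···
··█·█··
····█··
··██···
·······
·······
[24] ·██····
·<██···
··█·█··
····█··
··██···
·······
·······
[25] ·██····
··██···
·v█·█··
····█··
··██···
·······
·······
[26] ·██····
··██···
<██·█··
····█··
··██···
·······
·······
[27] ·██····
^·██···
███·█··
····█··
··██···
·······
·······
[28] ·██····
█>██···
███·█··
····█··
··██···
·······
·······
[29] ·██····
████···
█v█·█··
····█··
··██···
·······
·······

south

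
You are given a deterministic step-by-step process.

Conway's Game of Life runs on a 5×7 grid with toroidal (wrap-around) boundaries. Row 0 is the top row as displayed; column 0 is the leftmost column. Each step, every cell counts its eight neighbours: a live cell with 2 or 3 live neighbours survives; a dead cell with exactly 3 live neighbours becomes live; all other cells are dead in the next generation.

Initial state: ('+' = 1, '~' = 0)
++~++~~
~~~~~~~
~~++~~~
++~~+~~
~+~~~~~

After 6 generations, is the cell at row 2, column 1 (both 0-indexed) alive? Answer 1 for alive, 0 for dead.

1

t=0: ++~++~~
~~~~~~~
~~++~~~
++~~+~~
~+~~~~~
t=1: +++~~~~
~+~~+~~
~+++~~~
++~+~~~
~~~++~~
t=2: +++~+~~
~~~~~~~
~~~++~~
++~~~~~
~~~++~~
t=3: ~++~+~~
~++~+~~
~~~~~~~
~~+~~~~
~~~++~~
t=4: ~+~~++~
~++~~~~
~+++~~~
~~~+~~~
~+~~+~~
t=5: ++~+++~
+~~~+~~
~+~+~~~
~+~++~~
~~++++~
t=6: ++~~~~~
+~~~~++
++~+~~~
~+~~~+~
+~~~~~+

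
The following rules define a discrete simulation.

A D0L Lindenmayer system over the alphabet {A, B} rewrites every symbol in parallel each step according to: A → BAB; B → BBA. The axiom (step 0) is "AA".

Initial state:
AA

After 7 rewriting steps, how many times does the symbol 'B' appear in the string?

step 0: AA
step 1: BABBAB
step 2: BBABABBBABBABABBBA
step 3: BBABBABABBBABABBBABBABBABABBBABBABABBBABABBBABBABBABAB
step 4: BBABBABABBBABBABABBBABABBBABBABBABABBBABABBBABBABBABABBBAB…BBBABBABBABABBBABABBBABBABBABABBBABBABABBBABBABABBBABABBBA  (len 162)
step 5: BBABBABABBBABBABABBBABABBBABBABBABABBBABBABABBBABABBBABBAB…BBBABBABBABABBBABBABABBBABABBBABBABBABABBBABABBBABBABBABAB  (len 486)
step 6: BBABBABABBBABBABABBBABABBBABBABBABABBBABBABABBBABABBBABBAB…BBBABBABBABABBBABABBBABBABBABABBBABBABABBBABBABABBBABABBBA  (len 1458)
step 7: BBABBABABBBABBABABBBABABBBABBABBABABBBABBABABBBABABBBABBAB…BBBABBABBABABBBABBABABBBABABBBABBABBABABBBABABBBABBABBABAB  (len 4374)

2916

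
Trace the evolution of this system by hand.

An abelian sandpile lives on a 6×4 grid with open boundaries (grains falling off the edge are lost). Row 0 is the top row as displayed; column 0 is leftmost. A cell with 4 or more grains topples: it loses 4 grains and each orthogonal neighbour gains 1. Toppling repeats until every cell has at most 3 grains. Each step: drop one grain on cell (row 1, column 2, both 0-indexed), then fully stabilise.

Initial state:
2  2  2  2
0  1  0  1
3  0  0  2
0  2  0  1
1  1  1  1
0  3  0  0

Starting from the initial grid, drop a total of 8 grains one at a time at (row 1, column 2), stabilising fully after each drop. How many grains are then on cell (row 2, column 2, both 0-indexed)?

step 0: 2  2  2  2
0  1  0  1
3  0  0  2
0  2  0  1
1  1  1  1
0  3  0  0
step 1: 2  2  2  2
0  1  1  1
3  0  0  2
0  2  0  1
1  1  1  1
0  3  0  0
step 2: 2  2  2  2
0  1  2  1
3  0  0  2
0  2  0  1
1  1  1  1
0  3  0  0
step 3: 2  2  2  2
0  1  3  1
3  0  0  2
0  2  0  1
1  1  1  1
0  3  0  0
step 4: 2  2  3  2
0  2  0  2
3  0  1  2
0  2  0  1
1  1  1  1
0  3  0  0
step 5: 2  2  3  2
0  2  1  2
3  0  1  2
0  2  0  1
1  1  1  1
0  3  0  0
step 6: 2  2  3  2
0  2  2  2
3  0  1  2
0  2  0  1
1  1  1  1
0  3  0  0
step 7: 2  2  3  2
0  2  3  2
3  0  1  2
0  2  0  1
1  1  1  1
0  3  0  0
step 8: 2  3  0  3
0  3  1  3
3  0  2  2
0  2  0  1
1  1  1  1
0  3  0  0

2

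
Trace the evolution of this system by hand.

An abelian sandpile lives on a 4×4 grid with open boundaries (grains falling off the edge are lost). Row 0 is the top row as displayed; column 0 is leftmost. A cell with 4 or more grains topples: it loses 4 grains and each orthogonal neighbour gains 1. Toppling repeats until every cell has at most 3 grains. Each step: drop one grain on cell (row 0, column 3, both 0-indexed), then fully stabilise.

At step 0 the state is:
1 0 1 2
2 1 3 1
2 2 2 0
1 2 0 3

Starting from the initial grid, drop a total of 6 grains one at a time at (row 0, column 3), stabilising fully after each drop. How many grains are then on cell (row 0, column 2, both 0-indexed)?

gen 0: 1 0 1 2
2 1 3 1
2 2 2 0
1 2 0 3
gen 1: 1 0 1 3
2 1 3 1
2 2 2 0
1 2 0 3
gen 2: 1 0 2 0
2 1 3 2
2 2 2 0
1 2 0 3
gen 3: 1 0 2 1
2 1 3 2
2 2 2 0
1 2 0 3
gen 4: 1 0 2 2
2 1 3 2
2 2 2 0
1 2 0 3
gen 5: 1 0 2 3
2 1 3 2
2 2 2 0
1 2 0 3
gen 6: 1 0 3 0
2 1 3 3
2 2 2 0
1 2 0 3

3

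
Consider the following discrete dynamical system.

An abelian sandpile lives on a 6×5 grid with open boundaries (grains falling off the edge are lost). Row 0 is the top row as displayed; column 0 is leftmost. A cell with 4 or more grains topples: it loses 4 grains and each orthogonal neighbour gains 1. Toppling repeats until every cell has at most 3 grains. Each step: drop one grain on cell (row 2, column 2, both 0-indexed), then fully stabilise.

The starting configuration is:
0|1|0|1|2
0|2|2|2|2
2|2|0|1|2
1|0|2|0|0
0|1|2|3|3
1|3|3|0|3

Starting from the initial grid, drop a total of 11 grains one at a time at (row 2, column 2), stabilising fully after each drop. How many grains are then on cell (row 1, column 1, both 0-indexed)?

k=0  0|1|0|1|2
0|2|2|2|2
2|2|0|1|2
1|0|2|0|0
0|1|2|3|3
1|3|3|0|3
k=1  0|1|0|1|2
0|2|2|2|2
2|2|1|1|2
1|0|2|0|0
0|1|2|3|3
1|3|3|0|3
k=2  0|1|0|1|2
0|2|2|2|2
2|2|2|1|2
1|0|2|0|0
0|1|2|3|3
1|3|3|0|3
k=3  0|1|0|1|2
0|2|2|2|2
2|2|3|1|2
1|0|2|0|0
0|1|2|3|3
1|3|3|0|3
k=4  0|1|0|1|2
0|2|3|2|2
2|3|0|2|2
1|0|3|0|0
0|1|2|3|3
1|3|3|0|3
k=5  0|1|0|1|2
0|2|3|2|2
2|3|1|2|2
1|0|3|0|0
0|1|2|3|3
1|3|3|0|3
k=6  0|1|0|1|2
0|2|3|2|2
2|3|2|2|2
1|0|3|0|0
0|1|2|3|3
1|3|3|0|3
k=7  0|1|0|1|2
0|2|3|2|2
2|3|3|2|2
1|0|3|0|0
0|1|2|3|3
1|3|3|0|3
k=8  0|2|1|1|2
1|0|1|3|2
3|1|3|3|2
1|2|0|1|0
0|1|3|3|3
1|3|3|0|3
k=9  0|2|1|2|2
1|0|3|0|3
3|2|1|1|3
1|2|1|2|0
0|1|3|3|3
1|3|3|0|3
k=10  0|2|1|2|2
1|0|3|0|3
3|2|2|1|3
1|2|1|2|0
0|1|3|3|3
1|3|3|0|3
k=11  0|2|1|2|2
1|0|3|0|3
3|2|3|1|3
1|2|1|2|0
0|1|3|3|3
1|3|3|0|3

0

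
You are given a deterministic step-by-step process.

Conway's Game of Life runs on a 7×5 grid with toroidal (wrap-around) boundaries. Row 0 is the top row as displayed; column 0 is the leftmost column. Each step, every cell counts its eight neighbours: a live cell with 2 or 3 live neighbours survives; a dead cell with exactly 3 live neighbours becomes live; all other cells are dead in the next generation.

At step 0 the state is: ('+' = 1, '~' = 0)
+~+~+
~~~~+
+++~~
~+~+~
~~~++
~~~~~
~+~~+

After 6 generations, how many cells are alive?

2

gen 0: +~+~+
~~~~+
+++~~
~+~+~
~~~++
~~~~~
~+~~+
gen 1: ~+~~+
~~+~+
+++++
~+~+~
~~+++
+~~++
~+~++
gen 2: ~+~~+
~~~~~
~~~~~
~~~~~
~+~~~
~+~~~
~+~~~
gen 3: +~~~~
~~~~~
~~~~~
~~~~~
~~~~~
+++~~
~++~~
gen 4: ~+~~~
~~~~~
~~~~~
~~~~~
~+~~~
+~+~~
~~+~~
gen 5: ~~~~~
~~~~~
~~~~~
~~~~~
~+~~~
~~+~~
~~+~~
gen 6: ~~~~~
~~~~~
~~~~~
~~~~~
~~~~~
~++~~
~~~~~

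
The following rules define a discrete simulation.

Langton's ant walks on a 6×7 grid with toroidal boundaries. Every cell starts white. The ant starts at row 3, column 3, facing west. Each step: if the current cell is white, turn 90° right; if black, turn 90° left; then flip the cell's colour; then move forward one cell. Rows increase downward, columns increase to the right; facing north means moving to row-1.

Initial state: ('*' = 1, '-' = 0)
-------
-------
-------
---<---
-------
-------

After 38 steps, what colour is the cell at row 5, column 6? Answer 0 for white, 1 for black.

step 0: -------
-------
-------
---<---
-------
-------
step 1: -------
-------
---^---
---*---
-------
-------
step 2: -------
-------
---*>--
---*---
-------
-------
step 3: -------
-------
---**--
---*v--
-------
-------
step 4: -------
-------
---**--
---<*--
-------
-------
step 5: -------
-------
---**--
----*--
---v---
-------
step 6: -------
-------
---**--
----*--
--<*---
-------
step 7: -------
-------
---**--
--^-*--
--**---
-------
step 8: -------
-------
---**--
--*>*--
--**---
-------
step 9: -------
-------
---**--
--***--
--*v---
-------
step 10: -------
-------
---**--
--***--
--*->--
-------
step 11: -------
-------
---**--
--***--
--*-*--
----v--
step 12: -------
-------
---**--
--***--
--*-*--
---<*--
step 13: -------
-------
---**--
--***--
--*^*--
---**--
step 14: -------
-------
---**--
--***--
--**>--
---**--
step 15: -------
-------
---**--
--**^--
--**---
---**--
step 16: -------
-------
---**--
--*<---
--**---
---**--
step 17: -------
-------
---**--
--*----
--*v---
---**--
step 18: -------
-------
---**--
--*----
--*->--
---**--
step 19: -------
-------
---**--
--*----
--*-*--
---*v--
step 20: -------
-------
---**--
--*----
--*-*--
---*->-
step 21: -----v-
-------
---**--
--*----
--*-*--
---*-*-
step 22: ----<*-
-------
---**--
--*----
--*-*--
---*-*-
step 23: ----**-
-------
---**--
--*----
--*-*--
---*^*-
step 24: ----**-
-------
---**--
--*----
--*-*--
---**>-
step 25: ----**-
-------
---**--
--*----
--*-*^-
---**--
step 26: ----**-
-------
---**--
--*----
--*-**>
---**--
step 27: ----**-
-------
---**--
--*----
--*-***
---**-v
step 28: ----**-
-------
---**--
--*----
--*-***
---**<*
step 29: ----**-
-------
---**--
--*----
--*-*^*
---****
step 30: ----**-
-------
---**--
--*----
--*-<-*
---****
step 31: ----**-
-------
---**--
--*----
--*---*
---*v**
step 32: ----**-
-------
---**--
--*----
--*---*
---*->*
step 33: ----**-
-------
---**--
--*----
--*--^*
---*--*
step 34: ----**-
-------
---**--
--*----
--*--*>
---*--*
step 35: ----**-
-------
---**--
--*---^
--*--*-
---*--*
step 36: ----**-
-------
---**--
>-*---*
--*--*-
---*--*
step 37: ----**-
-------
---**--
*-*---*
v-*--*-
---*--*
step 38: ----**-
-------
---**--
*-*---*
*-*--*<
---*--*

1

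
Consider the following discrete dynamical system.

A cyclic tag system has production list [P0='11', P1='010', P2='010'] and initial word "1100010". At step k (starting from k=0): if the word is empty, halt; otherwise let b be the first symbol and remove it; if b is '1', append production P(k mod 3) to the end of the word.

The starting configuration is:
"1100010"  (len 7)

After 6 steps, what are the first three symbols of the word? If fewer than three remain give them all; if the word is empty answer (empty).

0) "1100010"  (len 7)
1) "10001011"  (len 8)
2) "0001011010"  (len 10)
3) "001011010"  (len 9)
4) "01011010"  (len 8)
5) "1011010"  (len 7)
6) "011010010"  (len 9)

011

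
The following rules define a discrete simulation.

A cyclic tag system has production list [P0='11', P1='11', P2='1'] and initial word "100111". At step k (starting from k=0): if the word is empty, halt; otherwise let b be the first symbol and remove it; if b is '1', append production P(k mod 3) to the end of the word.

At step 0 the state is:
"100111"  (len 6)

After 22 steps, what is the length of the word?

gen 0: "100111"  (len 6)
gen 1: "0011111"  (len 7)
gen 2: "011111"  (len 6)
gen 3: "11111"  (len 5)
gen 4: "111111"  (len 6)
gen 5: "1111111"  (len 7)
gen 6: "1111111"  (len 7)
gen 7: "11111111"  (len 8)
gen 8: "111111111"  (len 9)
gen 9: "111111111"  (len 9)
gen 10: "1111111111"  (len 10)
gen 11: "11111111111"  (len 11)
gen 12: "11111111111"  (len 11)
gen 13: "111111111111"  (len 12)
gen 14: "1111111111111"  (len 13)
gen 15: "1111111111111"  (len 13)
gen 16: "11111111111111"  (len 14)
gen 17: "111111111111111"  (len 15)
gen 18: "111111111111111"  (len 15)
gen 19: "1111111111111111"  (len 16)
gen 20: "11111111111111111"  (len 17)
gen 21: "11111111111111111"  (len 17)
gen 22: "111111111111111111"  (len 18)

18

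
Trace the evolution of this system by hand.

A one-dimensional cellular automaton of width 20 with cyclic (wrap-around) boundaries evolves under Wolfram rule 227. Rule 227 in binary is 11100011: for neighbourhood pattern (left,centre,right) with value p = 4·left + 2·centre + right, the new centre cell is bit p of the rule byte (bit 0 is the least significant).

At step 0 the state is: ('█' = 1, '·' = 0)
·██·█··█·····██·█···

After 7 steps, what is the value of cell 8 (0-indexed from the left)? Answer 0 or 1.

0

gen 0: ·██·█··█·····██·█···
gen 1: █·██··█··████·██··██
gen 2: ██·█·█··█·████·█·█·█
gen 3: ███·█··█·█·████·█·█·
gen 4: ·███··█·█·█·████·█·█
gen 5: █·██·█·█·█·█·████·█·
gen 6: ·█·██·█·█·█·█·████·█
gen 7: █·█·██·█·█·█·█·████·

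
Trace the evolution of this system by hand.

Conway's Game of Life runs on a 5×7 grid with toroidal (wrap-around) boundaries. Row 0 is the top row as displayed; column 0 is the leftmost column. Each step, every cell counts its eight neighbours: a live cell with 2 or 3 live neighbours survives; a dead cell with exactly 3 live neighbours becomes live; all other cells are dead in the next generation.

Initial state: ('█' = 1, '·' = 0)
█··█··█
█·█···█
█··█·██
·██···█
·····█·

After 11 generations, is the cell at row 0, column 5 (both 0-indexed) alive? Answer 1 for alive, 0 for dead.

0

step 0: █··█··█
█·█···█
█··█·██
·██···█
·····█·
step 1: ██···█·
··███··
···█·█·
·██·█··
·██··█·
step 2: █····██
·███·██
·█···█·
·█··██·
···████
step 3: ·█·····
·██····
·█·█···
█·██···
···█···
step 4: ·█·····
██·····
█··█···
·█·██··
·█·█···
step 5: ·█·····
███····
█··██··
██·██··
██·██··
step 6: ···█···
█·██···
····█·█
·····██
···██··
step 7: ·······
··███··
█··██·█
···█··█
···███·
step 8: ··█··█·
··█·██·
█·····█
█·█···█
···███·
step 9: ··█···█
·█·███·
█··█···
██·██··
·█████·
step 10: █·····█
██·████
█····██
█····██
·····██
step 11: ·█·····
·█··█··
·······
····█··
·······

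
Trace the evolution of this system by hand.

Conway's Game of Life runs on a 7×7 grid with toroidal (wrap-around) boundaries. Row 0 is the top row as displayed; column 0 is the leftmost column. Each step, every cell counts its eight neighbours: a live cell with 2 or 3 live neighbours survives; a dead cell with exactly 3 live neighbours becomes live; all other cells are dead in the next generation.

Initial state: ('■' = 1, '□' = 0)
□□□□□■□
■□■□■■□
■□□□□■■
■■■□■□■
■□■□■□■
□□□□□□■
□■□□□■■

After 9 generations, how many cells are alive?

t=0: □□□□□■□
■□■□■■□
■□□□□■■
■■■□■□■
■□■□■□■
□□□□□□■
□■□□□■■
t=1: ■■□□□□□
■■□□■□□
□□■□□□□
□□■□■□□
□□■□□□□
□■□□□□□
■□□□□■■
t=2: □□□□□■□
■□■□□□□
□□■□□□□
□■■□□□□
□■■■□□□
■■□□□□■
□□□□□□■
t=3: □□□□□□■
□■□□□□□
□□■■□□□
□□□□□□□
□□□■□□□
□■□□□□■
□□□□□■■
t=4: ■□□□□■■
□□■□□□□
□□■□□□□
□□■■□□□
□□□□□□□
■□□□□■■
□□□□□■■
t=5: ■□□□□■□
□■□□□□■
□■■□□□□
□□■■□□□
□□□□□□■
■□□□□■□
□□□□■□□
t=6: ■□□□□■■
□■■□□□■
■■□■□□□
□■■■□□□
□□□□□□■
□□□□□■■
□□□□■■□
t=7: ■■□□■□□
□□■□□■□
□□□■□□□
□■□■□□□
■□■□□■■
□□□□■□■
■□□□■□□
t=8: ■■□■■■■
□■■■■□□
□□□■■□□
■■□■■□■
■■■■■■■
□■□■■□□
■■□■■□■
t=9: □□□□□□□
□■□□□□■
□□□□□□□
□□□□□□□
□□□□□□□
□□□□□□□
□□□□□□□

2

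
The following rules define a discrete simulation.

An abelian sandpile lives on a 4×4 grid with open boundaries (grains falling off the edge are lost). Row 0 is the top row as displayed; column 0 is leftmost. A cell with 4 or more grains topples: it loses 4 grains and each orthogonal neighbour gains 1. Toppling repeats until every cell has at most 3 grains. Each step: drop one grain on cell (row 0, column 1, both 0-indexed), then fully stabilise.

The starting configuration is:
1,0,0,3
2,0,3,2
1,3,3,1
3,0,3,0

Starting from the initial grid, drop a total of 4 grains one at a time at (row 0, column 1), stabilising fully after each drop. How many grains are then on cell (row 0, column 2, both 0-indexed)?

1

gen 0: 1,0,0,3
2,0,3,2
1,3,3,1
3,0,3,0
gen 1: 1,1,0,3
2,0,3,2
1,3,3,1
3,0,3,0
gen 2: 1,2,0,3
2,0,3,2
1,3,3,1
3,0,3,0
gen 3: 1,3,0,3
2,0,3,2
1,3,3,1
3,0,3,0
gen 4: 2,0,1,3
2,1,3,2
1,3,3,1
3,0,3,0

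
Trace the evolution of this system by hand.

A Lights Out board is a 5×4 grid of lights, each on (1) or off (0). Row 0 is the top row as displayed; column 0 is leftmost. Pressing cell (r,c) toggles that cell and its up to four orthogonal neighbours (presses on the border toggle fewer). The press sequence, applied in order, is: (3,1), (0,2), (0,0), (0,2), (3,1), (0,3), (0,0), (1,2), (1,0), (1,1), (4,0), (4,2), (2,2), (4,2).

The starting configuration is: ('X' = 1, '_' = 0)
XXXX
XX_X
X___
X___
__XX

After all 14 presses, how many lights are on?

10

k=0  XXXX
XX_X
X___
X___
__XX
k=1  XXXX
XX_X
XX__
_XX_
_XXX
k=2  X___
XXXX
XX__
_XX_
_XXX
k=3  _X__
_XXX
XX__
_XX_
_XXX
k=4  __XX
_X_X
XX__
_XX_
_XXX
k=5  __XX
_X_X
X___
X___
__XX
k=6  ____
_X__
X___
X___
__XX
k=7  XX__
XX__
X___
X___
__XX
k=8  XXX_
X_XX
X_X_
X___
__XX
k=9  _XX_
_XXX
__X_
X___
__XX
k=10  __X_
X__X
_XX_
X___
__XX
k=11  __X_
X__X
_XX_
____
XXXX
k=12  __X_
X__X
_XX_
__X_
X___
k=13  __X_
X_XX
___X
____
X___
k=14  __X_
X_XX
___X
__X_
XXXX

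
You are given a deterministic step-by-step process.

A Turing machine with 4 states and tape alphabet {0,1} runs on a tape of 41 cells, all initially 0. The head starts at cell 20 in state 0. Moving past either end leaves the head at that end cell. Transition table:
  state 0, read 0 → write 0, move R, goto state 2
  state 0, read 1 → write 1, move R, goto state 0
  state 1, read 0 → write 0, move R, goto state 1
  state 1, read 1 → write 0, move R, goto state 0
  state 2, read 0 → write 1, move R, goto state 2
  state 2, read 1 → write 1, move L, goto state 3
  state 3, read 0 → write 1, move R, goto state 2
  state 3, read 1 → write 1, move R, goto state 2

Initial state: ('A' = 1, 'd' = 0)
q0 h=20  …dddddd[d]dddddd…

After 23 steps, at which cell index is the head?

gen 0: q0 h=20  …dddddd[d]dddddd…
gen 1: q2 h=21  …dddddd[d]dddddd…
gen 2: q2 h=22  …dddddA[d]dddddd…
gen 3: q2 h=23  …ddddAA[d]dddddd…
gen 4: q2 h=24  …dddAAA[d]dddddd…
gen 5: q2 h=25  …ddAAAA[d]dddddd…
gen 6: q2 h=26  …dAAAAA[d]dddddd…
gen 7: q2 h=27  …AAAAAA[d]dddddd…
gen 8: q2 h=28  …AAAAAA[d]dddddd…
gen 9: q2 h=29  …AAAAAA[d]dddddd…
gen 10: q2 h=30  …AAAAAA[d]dddddd…
gen 11: q2 h=31  …AAAAAA[d]dddddd…
gen 12: q2 h=32  …AAAAAA[d]dddddd…
gen 13: q2 h=33  …AAAAAA[d]dddddd…
gen 14: q2 h=34  …AAAAAA[d]dddddd|
gen 15: q2 h=35  …AAAAAA[d]ddddd|
gen 16: q2 h=36  …AAAAAA[d]dddd|
gen 17: q2 h=37  …AAAAAA[d]ddd|
gen 18: q2 h=38  …AAAAAA[d]dd|
gen 19: q2 h=39  …AAAAAA[d]d|
gen 20: q2 h=40  …AAAAAA[d]|
gen 21: q2 h=40  …AAAAAA[A]|
gen 22: q3 h=39  …AAAAAA[A]A|
gen 23: q2 h=40  …AAAAAA[A]|

40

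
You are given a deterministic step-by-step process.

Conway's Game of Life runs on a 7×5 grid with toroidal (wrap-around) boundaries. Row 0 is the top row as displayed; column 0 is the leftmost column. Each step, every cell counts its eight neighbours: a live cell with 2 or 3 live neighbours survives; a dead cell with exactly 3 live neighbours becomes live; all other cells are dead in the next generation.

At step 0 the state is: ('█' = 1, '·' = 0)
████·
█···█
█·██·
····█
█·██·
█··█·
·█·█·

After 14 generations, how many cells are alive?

[0] ████·
█···█
█·██·
····█
█·██·
█··█·
·█·█·
[1] ···█·
·····
██·█·
█····
████·
█··█·
···█·
[2] ·····
··█·█
██··█
···█·
█·██·
█··█·
··██·
[3] ··█··
·█·██
███·█
···█·
·███·
·····
··███
[4] ██···
····█
·█···
·····
··██·
·█··█
··██·
[5] █████
·█···
·····
··█··
··██·
·█··█
··███
[6] ·····
·█·██
·····
··██·
·███·
██··█
·····
[7] ·····
·····
····█
·█·█·
·····
██·██
█····
[8] ·····
·····
·····
·····
·█·█·
██··█
██···
[9] ·····
·····
·····
·····
·██·█
····█
·█··█
[10] ·····
·····
·····
·····
█··█·
·██·█
█····
[11] ·····
·····
·····
·····
█████
·████
██···
[12] ·····
·····
·····
█████
·····
·····
██·██
[13] █···█
·····
█████
█████
█████
█···█
█···█
[14] █···█
··█··
·····
·····
·····
··█··
·█·█·

6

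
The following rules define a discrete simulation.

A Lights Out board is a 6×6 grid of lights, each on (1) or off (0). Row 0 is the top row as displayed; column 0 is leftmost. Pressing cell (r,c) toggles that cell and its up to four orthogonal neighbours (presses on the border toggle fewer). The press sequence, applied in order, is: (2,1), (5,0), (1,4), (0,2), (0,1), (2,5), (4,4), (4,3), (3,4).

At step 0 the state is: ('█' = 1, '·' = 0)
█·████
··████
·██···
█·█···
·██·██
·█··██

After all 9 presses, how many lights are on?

14

[0] █·████
··████
·██···
█·█···
·██·██
·█··██
[1] █·████
·█████
█·····
███···
·██·██
·█··██
[2] █·████
·█████
█·····
███···
███·██
█···██
[3] █·██·█
·██···
█···█·
███···
███·██
█···██
[4] ██···█
·█····
█···█·
███···
███·██
█···██
[5] ··█··█
······
█···█·
███···
███·██
█···██
[6] ··█··█
·····█
█····█
███··█
███·██
█···██
[7] ··█··█
·····█
█····█
███·██
████··
█····█
[8] ··█··█
·····█
█····█
██████
██··█·
█··█·█
[9] ··█··█
·····█
█···██
███···
██····
█··█·█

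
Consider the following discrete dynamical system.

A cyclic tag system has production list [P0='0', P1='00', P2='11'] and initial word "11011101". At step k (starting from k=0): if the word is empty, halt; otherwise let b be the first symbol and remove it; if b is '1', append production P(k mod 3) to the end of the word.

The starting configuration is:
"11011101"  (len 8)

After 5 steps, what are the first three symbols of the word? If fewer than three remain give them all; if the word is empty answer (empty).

101

t=0: "11011101"  (len 8)
t=1: "10111010"  (len 8)
t=2: "011101000"  (len 9)
t=3: "11101000"  (len 8)
t=4: "11010000"  (len 8)
t=5: "101000000"  (len 9)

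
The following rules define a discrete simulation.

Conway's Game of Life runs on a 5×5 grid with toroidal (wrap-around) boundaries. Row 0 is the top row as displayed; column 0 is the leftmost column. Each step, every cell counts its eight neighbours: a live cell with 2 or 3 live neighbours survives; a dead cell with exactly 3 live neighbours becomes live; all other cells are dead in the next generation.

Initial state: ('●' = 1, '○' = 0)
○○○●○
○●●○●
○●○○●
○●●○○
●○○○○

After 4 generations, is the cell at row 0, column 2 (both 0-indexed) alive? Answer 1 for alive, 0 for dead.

step 0: ○○○●○
○●●○●
○●○○●
○●●○○
●○○○○
step 1: ●●●●●
○●●○●
○○○○○
○●●○○
○●●○○
step 2: ○○○○●
○○○○●
●○○●○
○●●○○
○○○○●
step 3: ●○○●●
●○○●●
●●●●●
●●●●●
●○○●○
step 4: ○●●○○
○○○○○
○○○○○
○○○○○
○○○○○

1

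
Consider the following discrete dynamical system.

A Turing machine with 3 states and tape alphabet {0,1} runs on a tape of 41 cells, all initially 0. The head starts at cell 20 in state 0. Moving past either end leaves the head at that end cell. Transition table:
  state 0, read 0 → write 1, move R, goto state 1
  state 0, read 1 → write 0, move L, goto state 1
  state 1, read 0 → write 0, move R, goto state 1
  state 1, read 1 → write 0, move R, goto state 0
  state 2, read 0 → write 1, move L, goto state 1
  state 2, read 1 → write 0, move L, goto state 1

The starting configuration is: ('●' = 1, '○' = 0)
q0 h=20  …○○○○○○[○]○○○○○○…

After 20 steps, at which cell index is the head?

40

gen 0: q0 h=20  …○○○○○○[○]○○○○○○…
gen 1: q1 h=21  …○○○○○●[○]○○○○○○…
gen 2: q1 h=22  …○○○○●○[○]○○○○○○…
gen 3: q1 h=23  …○○○●○○[○]○○○○○○…
gen 4: q1 h=24  …○○●○○○[○]○○○○○○…
gen 5: q1 h=25  …○●○○○○[○]○○○○○○…
gen 6: q1 h=26  …●○○○○○[○]○○○○○○…
gen 7: q1 h=27  …○○○○○○[○]○○○○○○…
gen 8: q1 h=28  …○○○○○○[○]○○○○○○…
gen 9: q1 h=29  …○○○○○○[○]○○○○○○…
gen 10: q1 h=30  …○○○○○○[○]○○○○○○…
gen 11: q1 h=31  …○○○○○○[○]○○○○○○…
gen 12: q1 h=32  …○○○○○○[○]○○○○○○…
gen 13: q1 h=33  …○○○○○○[○]○○○○○○…
gen 14: q1 h=34  …○○○○○○[○]○○○○○○|
gen 15: q1 h=35  …○○○○○○[○]○○○○○|
gen 16: q1 h=36  …○○○○○○[○]○○○○|
gen 17: q1 h=37  …○○○○○○[○]○○○|
gen 18: q1 h=38  …○○○○○○[○]○○|
gen 19: q1 h=39  …○○○○○○[○]○|
gen 20: q1 h=40  …○○○○○○[○]|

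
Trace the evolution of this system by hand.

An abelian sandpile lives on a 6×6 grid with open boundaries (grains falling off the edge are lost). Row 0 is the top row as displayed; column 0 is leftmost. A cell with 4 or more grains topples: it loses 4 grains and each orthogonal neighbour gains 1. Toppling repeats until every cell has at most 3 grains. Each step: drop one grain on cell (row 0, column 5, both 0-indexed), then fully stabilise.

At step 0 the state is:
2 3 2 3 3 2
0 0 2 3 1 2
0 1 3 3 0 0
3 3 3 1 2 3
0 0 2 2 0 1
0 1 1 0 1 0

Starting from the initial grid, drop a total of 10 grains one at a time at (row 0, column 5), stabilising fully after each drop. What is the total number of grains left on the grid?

50

k=0  2 3 2 3 3 2
0 0 2 3 1 2
0 1 3 3 0 0
3 3 3 1 2 3
0 0 2 2 0 1
0 1 1 0 1 0
k=1  2 3 2 3 3 3
0 0 2 3 1 2
0 1 3 3 0 0
3 3 3 1 2 3
0 0 2 2 0 1
0 1 1 0 1 0
k=2  3 0 1 2 1 1
0 2 1 2 3 3
1 3 2 1 1 0
0 1 1 3 2 3
1 1 3 2 0 1
0 1 1 0 1 0
k=3  3 0 1 2 1 2
0 2 1 2 3 3
1 3 2 1 1 0
0 1 1 3 2 3
1 1 3 2 0 1
0 1 1 0 1 0
k=4  3 0 1 2 1 3
0 2 1 2 3 3
1 3 2 1 1 0
0 1 1 3 2 3
1 1 3 2 0 1
0 1 1 0 1 0
k=5  3 0 1 2 3 1
0 2 1 3 0 1
1 3 2 1 2 1
0 1 1 3 2 3
1 1 3 2 0 1
0 1 1 0 1 0
k=6  3 0 1 2 3 2
0 2 1 3 0 1
1 3 2 1 2 1
0 1 1 3 2 3
1 1 3 2 0 1
0 1 1 0 1 0
k=7  3 0 1 2 3 3
0 2 1 3 0 1
1 3 2 1 2 1
0 1 1 3 2 3
1 1 3 2 0 1
0 1 1 0 1 0
k=8  3 0 1 3 0 1
0 2 1 3 1 2
1 3 2 1 2 1
0 1 1 3 2 3
1 1 3 2 0 1
0 1 1 0 1 0
k=9  3 0 1 3 0 2
0 2 1 3 1 2
1 3 2 1 2 1
0 1 1 3 2 3
1 1 3 2 0 1
0 1 1 0 1 0
k=10  3 0 1 3 0 3
0 2 1 3 1 2
1 3 2 1 2 1
0 1 1 3 2 3
1 1 3 2 0 1
0 1 1 0 1 0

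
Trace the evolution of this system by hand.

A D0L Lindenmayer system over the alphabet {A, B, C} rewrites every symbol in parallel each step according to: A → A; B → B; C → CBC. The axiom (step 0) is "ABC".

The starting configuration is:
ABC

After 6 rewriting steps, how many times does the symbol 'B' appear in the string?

step 0: ABC
step 1: ABCBC
step 2: ABCBCBCBC
step 3: ABCBCBCBCBCBCBCBC
step 4: ABCBCBCBCBCBCBCBCBCBCBCBCBCBCBCBC
step 5: ABCBCBCBCBCBCBCBCBCBCBCBCBCBCBCBCBCBCBCBCBCBCBCBCBCBCBCBCBCBCBCBC
step 6: ABCBCBCBCBCBCBCBCBCBCBCBCBCBCBCBCBCBCBCBCBCBCBCBCBCBCBCBCB…BCBCBCBCBCBCBCBCBCBCBCBCBCBCBCBCBCBCBCBCBCBCBCBCBCBCBCBCBC  (len 129)

64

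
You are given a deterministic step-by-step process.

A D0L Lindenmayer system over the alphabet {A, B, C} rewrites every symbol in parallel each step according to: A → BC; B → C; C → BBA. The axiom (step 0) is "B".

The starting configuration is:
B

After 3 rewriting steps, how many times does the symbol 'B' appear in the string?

1

[0] B
[1] C
[2] BBA
[3] CCBC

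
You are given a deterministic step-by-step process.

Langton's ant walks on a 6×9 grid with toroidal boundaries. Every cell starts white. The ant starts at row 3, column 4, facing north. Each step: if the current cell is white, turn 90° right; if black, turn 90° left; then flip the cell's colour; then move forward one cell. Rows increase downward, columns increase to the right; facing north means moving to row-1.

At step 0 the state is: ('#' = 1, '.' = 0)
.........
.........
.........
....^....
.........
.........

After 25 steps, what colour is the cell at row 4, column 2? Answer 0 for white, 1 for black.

gen 0: .........
.........
.........
....^....
.........
.........
gen 1: .........
.........
.........
....#>...
.........
.........
gen 2: .........
.........
.........
....##...
.....v...
.........
gen 3: .........
.........
.........
....##...
....<#...
.........
gen 4: .........
.........
.........
....^#...
....##...
.........
gen 5: .........
.........
.........
...<.#...
....##...
.........
gen 6: .........
.........
...^.....
...#.#...
....##...
.........
gen 7: .........
.........
...#>....
...#.#...
....##...
.........
gen 8: .........
.........
...##....
...#v#...
....##...
.........
gen 9: .........
.........
...##....
...<##...
....##...
.........
gen 10: .........
.........
...##....
....##...
...v##...
.........
gen 11: .........
.........
...##....
....##...
..<###...
.........
gen 12: .........
.........
...##....
..^.##...
..####...
.........
gen 13: .........
.........
...##....
..#>##...
..####...
.........
gen 14: .........
.........
...##....
..####...
..#v##...
.........
gen 15: .........
.........
...##....
..####...
..#.>#...
.........
gen 16: .........
.........
...##....
..##^#...
..#..#...
.........
gen 17: .........
.........
...##....
..#<.#...
..#..#...
.........
gen 18: .........
.........
...##....
..#..#...
..#v.#...
.........
gen 19: .........
.........
...##....
..#..#...
..<#.#...
.........
gen 20: .........
.........
...##....
..#..#...
...#.#...
..v......
gen 21: .........
.........
...##....
..#..#...
...#.#...
.<#......
gen 22: .........
.........
...##....
..#..#...
.^.#.#...
.##......
gen 23: .........
.........
...##....
..#..#...
.#>#.#...
.##......
gen 24: .........
.........
...##....
..#..#...
.###.#...
.#v......
gen 25: .........
.........
...##....
..#..#...
.###.#...
.#.>.....

1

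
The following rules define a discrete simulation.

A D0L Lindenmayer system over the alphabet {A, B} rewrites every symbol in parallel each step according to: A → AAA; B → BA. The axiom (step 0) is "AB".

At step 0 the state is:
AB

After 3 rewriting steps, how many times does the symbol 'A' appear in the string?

[0] AB
[1] AAABA
[2] AAAAAAAAABAAAA
[3] AAAAAAAAAAAAAAAAAAAAAAAAAAABAAAAAAAAAAAAA

40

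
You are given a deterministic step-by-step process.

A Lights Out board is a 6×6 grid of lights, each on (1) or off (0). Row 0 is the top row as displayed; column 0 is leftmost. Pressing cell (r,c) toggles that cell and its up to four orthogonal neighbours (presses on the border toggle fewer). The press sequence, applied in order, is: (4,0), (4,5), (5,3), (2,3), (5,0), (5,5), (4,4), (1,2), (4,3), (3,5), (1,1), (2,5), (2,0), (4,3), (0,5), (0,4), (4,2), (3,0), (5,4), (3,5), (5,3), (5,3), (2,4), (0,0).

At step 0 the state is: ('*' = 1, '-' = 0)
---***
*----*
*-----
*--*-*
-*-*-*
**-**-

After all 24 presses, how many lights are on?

gen 0: ---***
*----*
*-----
*--*-*
-*-*-*
**-**-
gen 1: ---***
*----*
*-----
---*-*
*--*-*
-*-**-
gen 2: ---***
*----*
*-----
---*--
*--**-
-*-***
gen 3: ---***
*----*
*-----
---*--
*---*-
-**--*
gen 4: ---***
*--*-*
*-***-
------
*---*-
-**--*
gen 5: ---***
*--*-*
*-***-
------
----*-
*-*--*
gen 6: ---***
*--*-*
*-***-
------
----**
*-*-*-
gen 7: ---***
*--*-*
*-***-
----*-
---*--
*-*---
gen 8: --****
***--*
*--**-
----*-
---*--
*-*---
gen 9: --****
***--*
*--**-
---**-
--*-*-
*-**--
gen 10: --****
***--*
*--***
---*-*
--*-**
*-**--
gen 11: -*****
-----*
**-***
---*-*
--*-**
*-**--
gen 12: -*****
------
**-*--
---*--
--*-**
*-**--
gen 13: -*****
*-----
---*--
*--*--
--*-**
*-**--
gen 14: -*****
*-----
---*--
*-----
---*-*
*-*---
gen 15: -***--
*----*
---*--
*-----
---*-*
*-*---
gen 16: -**-**
*---**
---*--
*-----
---*-*
*-*---
gen 17: -**-**
*---**
---*--
*-*---
-**--*
*-----
gen 18: -**-**
*---**
*--*--
-**---
***--*
*-----
gen 19: -**-**
*---**
*--*--
-**---
***-**
*--***
gen 20: -**-**
*---**
*--*-*
-**-**
***-*-
*--***
gen 21: -**-**
*---**
*--*-*
-**-**
*****-
*-*--*
gen 22: -**-**
*---**
*--*-*
-**-**
***-*-
*--***
gen 23: -**-**
*----*
*---*-
-**--*
***-*-
*--***
gen 24: *-*-**
-----*
*---*-
-**--*
***-*-
*--***

18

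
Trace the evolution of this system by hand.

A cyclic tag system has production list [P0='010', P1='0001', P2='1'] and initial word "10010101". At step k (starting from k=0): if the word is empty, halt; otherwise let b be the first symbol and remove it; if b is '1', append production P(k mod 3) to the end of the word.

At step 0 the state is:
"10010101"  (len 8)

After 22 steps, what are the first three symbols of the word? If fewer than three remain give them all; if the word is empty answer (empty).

010

k=0  "10010101"  (len 8)
k=1  "0010101010"  (len 10)
k=2  "010101010"  (len 9)
k=3  "10101010"  (len 8)
k=4  "0101010010"  (len 10)
k=5  "101010010"  (len 9)
k=6  "010100101"  (len 9)
k=7  "10100101"  (len 8)
k=8  "01001010001"  (len 11)
k=9  "1001010001"  (len 10)
k=10  "001010001010"  (len 12)
k=11  "01010001010"  (len 11)
k=12  "1010001010"  (len 10)
k=13  "010001010010"  (len 12)
k=14  "10001010010"  (len 11)
k=15  "00010100101"  (len 11)
k=16  "0010100101"  (len 10)
k=17  "010100101"  (len 9)
k=18  "10100101"  (len 8)
k=19  "0100101010"  (len 10)
k=20  "100101010"  (len 9)
k=21  "001010101"  (len 9)
k=22  "01010101"  (len 8)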